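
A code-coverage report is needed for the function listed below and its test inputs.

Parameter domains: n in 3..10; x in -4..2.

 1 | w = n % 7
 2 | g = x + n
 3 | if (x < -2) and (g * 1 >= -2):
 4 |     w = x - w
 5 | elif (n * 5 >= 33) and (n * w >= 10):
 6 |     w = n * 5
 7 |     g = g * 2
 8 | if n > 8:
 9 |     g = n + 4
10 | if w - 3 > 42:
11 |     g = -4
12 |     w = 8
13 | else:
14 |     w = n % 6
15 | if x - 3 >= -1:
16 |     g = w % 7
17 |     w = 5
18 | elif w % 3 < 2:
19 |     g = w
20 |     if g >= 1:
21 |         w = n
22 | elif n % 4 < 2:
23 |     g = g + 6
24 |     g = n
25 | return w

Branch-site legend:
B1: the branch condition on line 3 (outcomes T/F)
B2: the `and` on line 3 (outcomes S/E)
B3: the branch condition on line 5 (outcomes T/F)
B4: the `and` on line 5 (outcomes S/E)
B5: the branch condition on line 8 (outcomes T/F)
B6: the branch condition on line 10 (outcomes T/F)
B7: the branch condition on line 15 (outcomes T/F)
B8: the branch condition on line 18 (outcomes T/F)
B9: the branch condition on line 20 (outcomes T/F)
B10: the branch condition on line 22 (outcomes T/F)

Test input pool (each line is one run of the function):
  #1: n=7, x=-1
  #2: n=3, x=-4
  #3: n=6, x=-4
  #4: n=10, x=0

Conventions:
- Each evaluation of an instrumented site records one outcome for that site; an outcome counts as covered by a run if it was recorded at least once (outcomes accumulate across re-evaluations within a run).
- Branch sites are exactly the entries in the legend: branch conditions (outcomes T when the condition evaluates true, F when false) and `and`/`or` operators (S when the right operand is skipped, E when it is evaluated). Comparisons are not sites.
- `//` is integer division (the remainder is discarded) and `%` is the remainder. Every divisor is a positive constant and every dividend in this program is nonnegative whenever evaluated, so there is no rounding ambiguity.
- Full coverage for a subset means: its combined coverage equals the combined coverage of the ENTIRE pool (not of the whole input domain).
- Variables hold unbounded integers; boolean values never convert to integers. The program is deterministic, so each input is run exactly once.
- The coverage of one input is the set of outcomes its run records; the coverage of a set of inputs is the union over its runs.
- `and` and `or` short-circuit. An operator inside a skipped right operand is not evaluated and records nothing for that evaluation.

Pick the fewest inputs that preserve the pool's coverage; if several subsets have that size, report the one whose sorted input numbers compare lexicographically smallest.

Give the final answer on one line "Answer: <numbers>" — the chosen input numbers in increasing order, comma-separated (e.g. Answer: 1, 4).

#1 (n=7, x=-1) -> B2->S, B1->F, B4->E, B3->F, B5->F, B6->F, B7->F, B8->T, B9->T; covered: B1=F, B2=S, B3=F, B4=E, B5=F, B6=F, B7=F, B8=T, B9=T
#2 (n=3, x=-4) -> B2->E, B1->T, B5->F, B6->F, B7->F, B8->T, B9->T; covered: B1=T, B2=E, B5=F, B6=F, B7=F, B8=T, B9=T
#3 (n=6, x=-4) -> B2->E, B1->T, B5->F, B6->F, B7->F, B8->T, B9->F; covered: B1=T, B2=E, B5=F, B6=F, B7=F, B8=T, B9=F
#4 (n=10, x=0) -> B2->S, B1->F, B4->E, B3->T, B5->T, B6->T, B7->F, B8->F, B10->F; covered: B1=F, B2=S, B3=T, B4=E, B5=T, B6=T, B7=F, B8=F, B10=F
together the pool reaches 17 outcomes: B1=T, B1=F, B2=S, B2=E, B3=T, B3=F, B4=E, B5=T, B5=F, B6=T, B6=F, B7=F, B8=T, B8=F, B9=T, B9=F, B10=F
every size-1 subset falls short of the 17 outcomes (best: 9/17)
every size-2 subset falls short of the 17 outcomes (best: 15/17)
at size 3, {1, 3, 4} reaches all 17 outcomes; every lexicographically earlier size-3 subset fails

Answer: 1, 3, 4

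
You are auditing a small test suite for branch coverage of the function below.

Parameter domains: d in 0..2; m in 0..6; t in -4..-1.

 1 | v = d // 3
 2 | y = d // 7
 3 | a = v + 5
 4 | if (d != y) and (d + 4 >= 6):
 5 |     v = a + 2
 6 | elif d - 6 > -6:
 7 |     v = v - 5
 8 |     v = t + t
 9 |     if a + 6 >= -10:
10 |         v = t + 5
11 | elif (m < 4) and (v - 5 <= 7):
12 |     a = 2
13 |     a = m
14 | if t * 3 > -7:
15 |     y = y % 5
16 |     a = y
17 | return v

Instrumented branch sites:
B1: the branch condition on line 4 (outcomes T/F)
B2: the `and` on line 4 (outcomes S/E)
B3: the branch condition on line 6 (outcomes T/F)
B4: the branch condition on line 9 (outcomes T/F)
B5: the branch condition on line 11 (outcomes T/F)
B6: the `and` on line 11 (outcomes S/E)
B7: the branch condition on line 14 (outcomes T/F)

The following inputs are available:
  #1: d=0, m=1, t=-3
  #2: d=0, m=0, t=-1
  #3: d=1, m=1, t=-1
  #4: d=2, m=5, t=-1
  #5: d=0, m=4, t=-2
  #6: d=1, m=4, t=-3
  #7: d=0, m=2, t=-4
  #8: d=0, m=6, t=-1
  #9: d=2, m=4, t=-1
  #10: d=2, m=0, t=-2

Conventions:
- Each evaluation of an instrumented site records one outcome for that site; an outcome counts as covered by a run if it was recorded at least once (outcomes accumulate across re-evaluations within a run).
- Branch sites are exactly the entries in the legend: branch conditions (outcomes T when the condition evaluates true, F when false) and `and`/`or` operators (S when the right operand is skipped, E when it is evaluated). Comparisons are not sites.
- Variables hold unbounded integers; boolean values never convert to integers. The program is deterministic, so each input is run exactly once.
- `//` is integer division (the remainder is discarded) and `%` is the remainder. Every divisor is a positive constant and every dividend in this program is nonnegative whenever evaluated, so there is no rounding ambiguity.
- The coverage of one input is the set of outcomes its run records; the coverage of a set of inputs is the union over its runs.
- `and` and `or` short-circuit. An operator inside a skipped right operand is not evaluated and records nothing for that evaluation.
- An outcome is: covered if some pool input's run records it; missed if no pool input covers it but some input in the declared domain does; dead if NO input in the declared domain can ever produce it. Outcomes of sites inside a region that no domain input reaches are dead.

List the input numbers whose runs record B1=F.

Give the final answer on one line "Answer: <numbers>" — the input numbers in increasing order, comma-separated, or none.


input #1 (d=0, m=1, t=-3): covers B1=F
input #2 (d=0, m=0, t=-1): covers B1=F
input #3 (d=1, m=1, t=-1): covers B1=F
input #4 (d=2, m=5, t=-1): misses B1=F
input #5 (d=0, m=4, t=-2): covers B1=F
input #6 (d=1, m=4, t=-3): covers B1=F
input #7 (d=0, m=2, t=-4): covers B1=F
input #8 (d=0, m=6, t=-1): covers B1=F
input #9 (d=2, m=4, t=-1): misses B1=F
input #10 (d=2, m=0, t=-2): misses B1=F
Answer: 1, 2, 3, 5, 6, 7, 8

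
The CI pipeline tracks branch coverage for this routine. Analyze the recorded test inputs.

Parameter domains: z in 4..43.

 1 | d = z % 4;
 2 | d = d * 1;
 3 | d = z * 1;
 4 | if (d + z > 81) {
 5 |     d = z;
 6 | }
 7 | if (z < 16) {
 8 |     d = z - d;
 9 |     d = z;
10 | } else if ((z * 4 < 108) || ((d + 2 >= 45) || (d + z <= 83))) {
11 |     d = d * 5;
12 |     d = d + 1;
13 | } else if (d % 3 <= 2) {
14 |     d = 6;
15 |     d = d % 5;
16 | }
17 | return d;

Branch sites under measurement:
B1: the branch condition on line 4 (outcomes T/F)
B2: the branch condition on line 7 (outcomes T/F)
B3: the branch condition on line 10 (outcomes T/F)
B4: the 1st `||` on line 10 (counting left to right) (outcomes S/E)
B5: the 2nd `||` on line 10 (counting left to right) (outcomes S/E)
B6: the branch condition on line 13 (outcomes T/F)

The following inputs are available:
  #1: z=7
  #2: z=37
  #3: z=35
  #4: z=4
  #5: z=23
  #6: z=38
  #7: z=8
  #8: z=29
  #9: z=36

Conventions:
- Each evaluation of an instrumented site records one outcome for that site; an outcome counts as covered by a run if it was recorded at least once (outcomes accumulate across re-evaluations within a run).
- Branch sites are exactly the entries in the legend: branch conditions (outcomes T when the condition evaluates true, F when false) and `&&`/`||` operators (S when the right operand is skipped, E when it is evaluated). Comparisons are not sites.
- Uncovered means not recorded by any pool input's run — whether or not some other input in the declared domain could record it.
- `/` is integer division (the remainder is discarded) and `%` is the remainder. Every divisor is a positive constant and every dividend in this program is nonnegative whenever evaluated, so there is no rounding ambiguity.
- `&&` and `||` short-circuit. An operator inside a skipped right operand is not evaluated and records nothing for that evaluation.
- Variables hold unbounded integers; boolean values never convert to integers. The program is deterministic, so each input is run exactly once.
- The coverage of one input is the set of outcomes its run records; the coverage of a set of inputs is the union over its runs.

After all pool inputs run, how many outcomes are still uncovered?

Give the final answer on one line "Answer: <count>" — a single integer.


test 1 (z=7) hits B1=F, B2=T
test 2 (z=37) hits B1=F, B2=F, B3=T, B4=E, B5=E
test 3 (z=35) hits B1=F, B2=F, B3=T, B4=E, B5=E
test 4 (z=4) hits B1=F, B2=T
test 5 (z=23) hits B1=F, B2=F, B3=T, B4=S
test 6 (z=38) hits B1=F, B2=F, B3=T, B4=E, B5=E
test 7 (z=8) hits B1=F, B2=T
test 8 (z=29) hits B1=F, B2=F, B3=T, B4=E, B5=E
test 9 (z=36) hits B1=F, B2=F, B3=T, B4=E, B5=E
union over the pool: B1=F, B2=T, B2=F, B3=T, B4=S, B4=E, B5=E
uncovered (5 of 12): B1=T, B3=F, B5=S, B6=T, B6=F
Answer: 5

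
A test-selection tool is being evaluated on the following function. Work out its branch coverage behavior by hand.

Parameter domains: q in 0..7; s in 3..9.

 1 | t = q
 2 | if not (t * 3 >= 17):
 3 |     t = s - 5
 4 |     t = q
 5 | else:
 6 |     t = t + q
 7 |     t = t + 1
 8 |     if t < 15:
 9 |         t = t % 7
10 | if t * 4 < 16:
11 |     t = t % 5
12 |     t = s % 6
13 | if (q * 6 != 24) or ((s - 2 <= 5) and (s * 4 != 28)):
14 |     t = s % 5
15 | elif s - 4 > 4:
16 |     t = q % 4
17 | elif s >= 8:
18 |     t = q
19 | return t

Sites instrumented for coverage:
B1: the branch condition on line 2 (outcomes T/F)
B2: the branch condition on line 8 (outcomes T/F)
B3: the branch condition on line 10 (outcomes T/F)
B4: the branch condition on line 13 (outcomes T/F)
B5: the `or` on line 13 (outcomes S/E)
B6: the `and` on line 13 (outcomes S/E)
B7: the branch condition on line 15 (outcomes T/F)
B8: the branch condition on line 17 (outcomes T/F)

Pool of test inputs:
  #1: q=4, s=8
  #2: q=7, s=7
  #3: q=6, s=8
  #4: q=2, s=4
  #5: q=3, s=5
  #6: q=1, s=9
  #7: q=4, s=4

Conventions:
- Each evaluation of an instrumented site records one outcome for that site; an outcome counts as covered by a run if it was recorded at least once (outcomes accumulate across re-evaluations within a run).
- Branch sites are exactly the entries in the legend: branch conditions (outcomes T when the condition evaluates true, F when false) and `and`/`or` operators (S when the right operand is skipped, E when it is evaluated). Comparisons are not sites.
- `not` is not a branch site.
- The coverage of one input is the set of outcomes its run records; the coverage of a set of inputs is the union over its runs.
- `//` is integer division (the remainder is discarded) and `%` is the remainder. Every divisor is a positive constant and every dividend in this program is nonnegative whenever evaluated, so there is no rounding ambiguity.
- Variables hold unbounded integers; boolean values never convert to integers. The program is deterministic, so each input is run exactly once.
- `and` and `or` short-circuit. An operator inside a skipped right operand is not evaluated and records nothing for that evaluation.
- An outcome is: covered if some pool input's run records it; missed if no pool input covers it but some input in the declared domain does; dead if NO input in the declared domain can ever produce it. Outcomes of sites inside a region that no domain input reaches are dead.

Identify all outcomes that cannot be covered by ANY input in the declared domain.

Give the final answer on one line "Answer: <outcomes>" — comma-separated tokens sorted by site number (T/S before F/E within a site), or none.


running all 56 domain inputs and tallying outcomes:
  reachable outcomes have witnesses, e.g. B1=T (e.g. q=0, s=3), B1=F (e.g. q=6, s=3), B2=T (e.g. q=6, s=3), B2=F (e.g. q=7, s=3)
Answer: none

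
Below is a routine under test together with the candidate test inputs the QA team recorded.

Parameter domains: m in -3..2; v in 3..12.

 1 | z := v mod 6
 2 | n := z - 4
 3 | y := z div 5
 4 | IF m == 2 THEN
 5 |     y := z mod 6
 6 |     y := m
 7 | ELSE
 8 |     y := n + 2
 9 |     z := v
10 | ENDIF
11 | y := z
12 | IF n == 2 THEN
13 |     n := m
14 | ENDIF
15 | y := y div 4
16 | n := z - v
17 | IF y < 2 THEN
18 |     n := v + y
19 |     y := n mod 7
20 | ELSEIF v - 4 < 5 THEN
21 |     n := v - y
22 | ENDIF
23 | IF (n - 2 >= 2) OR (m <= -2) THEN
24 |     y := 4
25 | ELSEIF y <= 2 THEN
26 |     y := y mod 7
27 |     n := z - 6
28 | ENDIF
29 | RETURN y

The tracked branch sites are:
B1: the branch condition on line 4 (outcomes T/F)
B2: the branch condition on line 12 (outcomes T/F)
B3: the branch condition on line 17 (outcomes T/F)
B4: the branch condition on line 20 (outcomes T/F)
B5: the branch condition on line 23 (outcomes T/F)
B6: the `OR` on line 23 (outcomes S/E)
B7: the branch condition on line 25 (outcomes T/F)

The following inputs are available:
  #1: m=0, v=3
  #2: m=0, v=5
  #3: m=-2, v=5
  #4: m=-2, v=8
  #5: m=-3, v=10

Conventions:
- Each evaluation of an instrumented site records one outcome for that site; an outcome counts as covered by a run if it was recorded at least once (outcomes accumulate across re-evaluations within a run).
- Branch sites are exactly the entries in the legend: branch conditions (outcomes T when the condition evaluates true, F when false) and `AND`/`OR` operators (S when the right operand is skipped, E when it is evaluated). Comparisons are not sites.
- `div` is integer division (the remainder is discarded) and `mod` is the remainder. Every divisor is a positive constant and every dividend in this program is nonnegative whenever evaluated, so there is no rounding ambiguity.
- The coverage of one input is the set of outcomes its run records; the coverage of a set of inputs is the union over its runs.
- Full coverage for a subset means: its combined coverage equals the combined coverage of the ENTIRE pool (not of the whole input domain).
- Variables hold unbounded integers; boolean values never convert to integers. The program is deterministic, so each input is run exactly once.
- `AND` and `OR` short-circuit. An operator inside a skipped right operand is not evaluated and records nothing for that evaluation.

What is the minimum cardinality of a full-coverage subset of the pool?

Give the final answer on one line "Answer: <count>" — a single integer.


input #1, m=0, v=3: events B1->F, B2->F, B3->T, B6->E, B5->F, B7->F; outcomes B1=F, B2=F, B3=T, B5=F, B6=E, B7=F
input #2, m=0, v=5: events B1->F, B2->F, B3->T, B6->S, B5->T; outcomes B1=F, B2=F, B3=T, B5=T, B6=S
input #3, m=-2, v=5: events B1->F, B2->F, B3->T, B6->S, B5->T; outcomes B1=F, B2=F, B3=T, B5=T, B6=S
input #4, m=-2, v=8: events B1->F, B2->F, B3->F, B4->T, B6->S, B5->T; outcomes B1=F, B2=F, B3=F, B4=T, B5=T, B6=S
input #5, m=-3, v=10: events B1->F, B2->F, B3->F, B4->F, B6->E, B5->T; outcomes B1=F, B2=F, B3=F, B4=F, B5=T, B6=E
together the pool reaches 11 outcomes: B1=F, B2=F, B3=T, B3=F, B4=T, B4=F, B5=T, B5=F, B6=S, B6=E, B7=F
every size-1 subset falls short of the 11 outcomes (best: 6/11)
every size-2 subset falls short of the 11 outcomes (best: 10/11)
at size 3, {1, 4, 5} reaches all 11 outcomes; every lexicographically earlier size-3 subset fails
Answer: 3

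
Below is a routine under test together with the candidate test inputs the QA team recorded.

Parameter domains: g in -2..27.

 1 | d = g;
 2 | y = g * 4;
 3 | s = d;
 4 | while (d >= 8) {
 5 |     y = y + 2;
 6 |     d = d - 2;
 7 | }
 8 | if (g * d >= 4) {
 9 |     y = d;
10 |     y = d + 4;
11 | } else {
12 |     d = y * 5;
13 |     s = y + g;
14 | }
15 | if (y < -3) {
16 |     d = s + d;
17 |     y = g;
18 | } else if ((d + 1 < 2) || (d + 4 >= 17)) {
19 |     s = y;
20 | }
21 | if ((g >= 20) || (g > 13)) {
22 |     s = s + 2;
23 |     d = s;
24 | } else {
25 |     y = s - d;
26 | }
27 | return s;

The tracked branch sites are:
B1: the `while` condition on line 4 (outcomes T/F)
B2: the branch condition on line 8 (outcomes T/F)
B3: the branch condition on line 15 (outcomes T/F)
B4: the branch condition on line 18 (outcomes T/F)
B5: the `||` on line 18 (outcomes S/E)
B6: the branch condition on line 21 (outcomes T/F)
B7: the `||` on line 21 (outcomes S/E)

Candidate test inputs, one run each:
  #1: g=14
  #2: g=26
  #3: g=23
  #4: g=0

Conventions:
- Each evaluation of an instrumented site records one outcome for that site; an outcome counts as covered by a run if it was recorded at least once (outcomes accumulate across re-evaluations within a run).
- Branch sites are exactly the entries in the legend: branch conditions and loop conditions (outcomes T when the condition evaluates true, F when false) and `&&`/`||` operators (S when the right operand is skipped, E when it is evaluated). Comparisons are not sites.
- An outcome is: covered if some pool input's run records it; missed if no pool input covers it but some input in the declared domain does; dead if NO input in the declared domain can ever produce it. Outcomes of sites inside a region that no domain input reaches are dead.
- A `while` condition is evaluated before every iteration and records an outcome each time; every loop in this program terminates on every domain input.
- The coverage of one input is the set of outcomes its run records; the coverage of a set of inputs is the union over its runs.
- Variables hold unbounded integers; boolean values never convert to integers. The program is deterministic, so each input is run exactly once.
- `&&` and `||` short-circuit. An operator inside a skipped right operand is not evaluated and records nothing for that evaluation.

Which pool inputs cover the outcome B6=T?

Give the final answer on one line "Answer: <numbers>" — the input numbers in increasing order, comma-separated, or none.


input #1 (g=14): records B6=T
input #2 (g=26): records B6=T
input #3 (g=23): records B6=T
input #4 (g=0): does not record B6=T
Answer: 1, 2, 3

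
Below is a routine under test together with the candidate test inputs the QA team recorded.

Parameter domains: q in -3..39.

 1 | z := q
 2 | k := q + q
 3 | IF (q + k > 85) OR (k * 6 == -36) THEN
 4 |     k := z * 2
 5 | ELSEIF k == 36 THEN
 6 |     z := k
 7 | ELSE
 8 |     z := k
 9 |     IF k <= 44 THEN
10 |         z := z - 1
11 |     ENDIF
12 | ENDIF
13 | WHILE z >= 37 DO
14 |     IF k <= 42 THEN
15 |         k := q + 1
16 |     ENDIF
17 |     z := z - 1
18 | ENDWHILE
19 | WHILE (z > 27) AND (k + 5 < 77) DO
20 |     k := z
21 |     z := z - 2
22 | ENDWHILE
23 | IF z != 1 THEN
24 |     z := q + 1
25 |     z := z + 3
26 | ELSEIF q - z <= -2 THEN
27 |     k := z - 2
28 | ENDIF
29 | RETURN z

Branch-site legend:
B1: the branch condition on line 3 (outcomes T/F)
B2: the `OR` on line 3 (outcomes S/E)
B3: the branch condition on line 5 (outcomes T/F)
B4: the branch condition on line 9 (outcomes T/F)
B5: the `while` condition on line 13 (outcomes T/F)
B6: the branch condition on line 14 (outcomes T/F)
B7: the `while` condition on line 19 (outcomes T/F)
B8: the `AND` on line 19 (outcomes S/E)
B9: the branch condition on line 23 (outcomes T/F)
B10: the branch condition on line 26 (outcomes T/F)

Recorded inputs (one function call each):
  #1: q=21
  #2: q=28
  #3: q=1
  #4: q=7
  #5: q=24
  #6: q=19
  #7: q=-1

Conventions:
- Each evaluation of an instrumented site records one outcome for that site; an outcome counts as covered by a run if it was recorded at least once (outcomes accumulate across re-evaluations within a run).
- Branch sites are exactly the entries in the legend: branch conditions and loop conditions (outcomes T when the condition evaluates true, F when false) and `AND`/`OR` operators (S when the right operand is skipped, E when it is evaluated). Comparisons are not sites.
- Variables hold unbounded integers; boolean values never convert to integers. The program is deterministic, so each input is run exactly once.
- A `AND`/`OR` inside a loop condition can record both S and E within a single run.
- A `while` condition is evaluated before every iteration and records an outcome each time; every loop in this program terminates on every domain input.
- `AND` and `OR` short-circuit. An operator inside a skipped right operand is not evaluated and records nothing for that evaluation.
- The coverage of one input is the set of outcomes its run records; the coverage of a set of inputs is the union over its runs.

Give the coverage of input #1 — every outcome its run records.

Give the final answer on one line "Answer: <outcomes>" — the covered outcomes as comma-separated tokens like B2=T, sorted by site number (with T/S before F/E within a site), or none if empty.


Simulating input #1 (q=21) step by step:
  B2->E, B1->F, B3->F, B4->T, B5->T, B6->T, B5->T, B6->T, B5->T, B6->T
  B5->T, B6->T, B5->T, B6->T, B5->F, B8->E, B7->T, B8->E, B7->T, B8->E
  B7->T, B8->E, B7->T, B8->E, B7->T, B8->S, B7->F, B9->T
distinct outcomes covered: B1=F, B2=E, B3=F, B4=T, B5=T, B5=F, B6=T, B7=T, B7=F, B8=S, B8=E, B9=T
Answer: B1=F, B2=E, B3=F, B4=T, B5=T, B5=F, B6=T, B7=T, B7=F, B8=S, B8=E, B9=T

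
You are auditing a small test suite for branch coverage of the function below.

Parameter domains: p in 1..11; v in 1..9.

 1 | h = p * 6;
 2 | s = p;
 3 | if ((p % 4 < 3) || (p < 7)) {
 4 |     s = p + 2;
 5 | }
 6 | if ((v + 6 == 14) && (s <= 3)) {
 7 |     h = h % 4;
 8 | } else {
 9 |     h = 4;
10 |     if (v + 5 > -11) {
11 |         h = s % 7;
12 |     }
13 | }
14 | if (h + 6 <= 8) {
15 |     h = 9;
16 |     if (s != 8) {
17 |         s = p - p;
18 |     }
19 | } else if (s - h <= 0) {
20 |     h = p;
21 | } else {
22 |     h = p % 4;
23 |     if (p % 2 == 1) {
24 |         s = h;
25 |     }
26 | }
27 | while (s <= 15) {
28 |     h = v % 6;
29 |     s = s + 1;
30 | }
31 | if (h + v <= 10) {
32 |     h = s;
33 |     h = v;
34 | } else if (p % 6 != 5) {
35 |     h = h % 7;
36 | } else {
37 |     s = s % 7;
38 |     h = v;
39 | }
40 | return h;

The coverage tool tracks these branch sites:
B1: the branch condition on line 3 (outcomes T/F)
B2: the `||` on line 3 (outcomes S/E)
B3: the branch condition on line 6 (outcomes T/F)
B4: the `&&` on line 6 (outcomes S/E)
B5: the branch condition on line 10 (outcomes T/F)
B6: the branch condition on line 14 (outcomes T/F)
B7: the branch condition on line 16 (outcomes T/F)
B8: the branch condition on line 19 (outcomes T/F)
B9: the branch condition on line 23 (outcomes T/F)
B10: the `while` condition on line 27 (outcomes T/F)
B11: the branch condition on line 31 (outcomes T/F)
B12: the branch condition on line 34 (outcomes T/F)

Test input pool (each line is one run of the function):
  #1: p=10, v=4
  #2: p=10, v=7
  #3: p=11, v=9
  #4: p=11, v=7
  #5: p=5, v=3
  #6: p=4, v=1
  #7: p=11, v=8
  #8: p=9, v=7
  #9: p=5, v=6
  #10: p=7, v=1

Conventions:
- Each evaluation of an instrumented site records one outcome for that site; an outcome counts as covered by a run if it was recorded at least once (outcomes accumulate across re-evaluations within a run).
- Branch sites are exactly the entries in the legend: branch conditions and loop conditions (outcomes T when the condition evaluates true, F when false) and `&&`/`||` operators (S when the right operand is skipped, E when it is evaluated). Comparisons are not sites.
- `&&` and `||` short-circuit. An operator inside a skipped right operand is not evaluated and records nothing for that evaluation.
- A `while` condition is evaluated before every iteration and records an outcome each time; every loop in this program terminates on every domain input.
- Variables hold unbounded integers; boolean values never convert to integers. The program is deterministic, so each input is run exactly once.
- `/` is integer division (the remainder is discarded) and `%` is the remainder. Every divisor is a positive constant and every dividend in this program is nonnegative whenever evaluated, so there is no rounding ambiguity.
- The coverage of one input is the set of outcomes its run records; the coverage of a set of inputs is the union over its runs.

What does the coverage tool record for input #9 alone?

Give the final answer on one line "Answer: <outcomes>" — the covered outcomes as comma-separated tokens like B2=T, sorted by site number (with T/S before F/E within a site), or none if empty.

Event log for input #9 (p=5, v=6):
  B2->S, B1->T, B4->S, B3->F, B5->T, B6->T, B7->T, B10->T, B10->T, B10->T
  B10->T, B10->T, B10->T, B10->T, B10->T, B10->T, B10->T, B10->T, B10->T, B10->T
  B10->T, B10->T, B10->T, B10->F, B11->T
deduplicating events, the covered set is: B1=T, B2=S, B3=F, B4=S, B5=T, B6=T, B7=T, B10=T, B10=F, B11=T

Answer: B1=T, B2=S, B3=F, B4=S, B5=T, B6=T, B7=T, B10=T, B10=F, B11=T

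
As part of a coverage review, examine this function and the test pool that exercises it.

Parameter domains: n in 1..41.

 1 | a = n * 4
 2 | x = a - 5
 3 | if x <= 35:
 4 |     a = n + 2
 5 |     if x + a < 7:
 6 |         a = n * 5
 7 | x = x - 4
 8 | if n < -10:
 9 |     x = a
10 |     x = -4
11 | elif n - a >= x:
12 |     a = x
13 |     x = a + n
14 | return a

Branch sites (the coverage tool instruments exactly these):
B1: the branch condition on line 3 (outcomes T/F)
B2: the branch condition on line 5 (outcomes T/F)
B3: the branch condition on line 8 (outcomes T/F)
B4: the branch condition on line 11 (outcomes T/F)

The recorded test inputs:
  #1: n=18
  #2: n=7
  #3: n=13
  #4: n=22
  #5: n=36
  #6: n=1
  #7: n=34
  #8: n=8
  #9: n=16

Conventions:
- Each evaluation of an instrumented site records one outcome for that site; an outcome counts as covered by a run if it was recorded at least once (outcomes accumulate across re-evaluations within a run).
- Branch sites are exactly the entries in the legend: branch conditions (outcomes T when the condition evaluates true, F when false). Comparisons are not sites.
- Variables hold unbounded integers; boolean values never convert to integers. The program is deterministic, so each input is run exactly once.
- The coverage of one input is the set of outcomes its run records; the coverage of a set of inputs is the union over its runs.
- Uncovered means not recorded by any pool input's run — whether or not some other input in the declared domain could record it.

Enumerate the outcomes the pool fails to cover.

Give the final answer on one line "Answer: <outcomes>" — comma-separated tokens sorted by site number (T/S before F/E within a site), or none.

input #1 (n=18): events B1->F, B3->F, B4->F; covers B1=F, B3=F, B4=F
input #2 (n=7): events B1->T, B2->F, B3->F, B4->F; covers B1=T, B2=F, B3=F, B4=F
input #3 (n=13): events B1->F, B3->F, B4->F; covers B1=F, B3=F, B4=F
input #4 (n=22): events B1->F, B3->F, B4->F; covers B1=F, B3=F, B4=F
input #5 (n=36): events B1->F, B3->F, B4->F; covers B1=F, B3=F, B4=F
input #6 (n=1): events B1->T, B2->T, B3->F, B4->T; covers B1=T, B2=T, B3=F, B4=T
input #7 (n=34): events B1->F, B3->F, B4->F; covers B1=F, B3=F, B4=F
input #8 (n=8): events B1->T, B2->F, B3->F, B4->F; covers B1=T, B2=F, B3=F, B4=F
input #9 (n=16): events B1->F, B3->F, B4->F; covers B1=F, B3=F, B4=F
union over the pool: B1=T, B1=F, B2=T, B2=F, B3=F, B4=T, B4=F
uncovered (1 of 8): B3=T

Answer: B3=T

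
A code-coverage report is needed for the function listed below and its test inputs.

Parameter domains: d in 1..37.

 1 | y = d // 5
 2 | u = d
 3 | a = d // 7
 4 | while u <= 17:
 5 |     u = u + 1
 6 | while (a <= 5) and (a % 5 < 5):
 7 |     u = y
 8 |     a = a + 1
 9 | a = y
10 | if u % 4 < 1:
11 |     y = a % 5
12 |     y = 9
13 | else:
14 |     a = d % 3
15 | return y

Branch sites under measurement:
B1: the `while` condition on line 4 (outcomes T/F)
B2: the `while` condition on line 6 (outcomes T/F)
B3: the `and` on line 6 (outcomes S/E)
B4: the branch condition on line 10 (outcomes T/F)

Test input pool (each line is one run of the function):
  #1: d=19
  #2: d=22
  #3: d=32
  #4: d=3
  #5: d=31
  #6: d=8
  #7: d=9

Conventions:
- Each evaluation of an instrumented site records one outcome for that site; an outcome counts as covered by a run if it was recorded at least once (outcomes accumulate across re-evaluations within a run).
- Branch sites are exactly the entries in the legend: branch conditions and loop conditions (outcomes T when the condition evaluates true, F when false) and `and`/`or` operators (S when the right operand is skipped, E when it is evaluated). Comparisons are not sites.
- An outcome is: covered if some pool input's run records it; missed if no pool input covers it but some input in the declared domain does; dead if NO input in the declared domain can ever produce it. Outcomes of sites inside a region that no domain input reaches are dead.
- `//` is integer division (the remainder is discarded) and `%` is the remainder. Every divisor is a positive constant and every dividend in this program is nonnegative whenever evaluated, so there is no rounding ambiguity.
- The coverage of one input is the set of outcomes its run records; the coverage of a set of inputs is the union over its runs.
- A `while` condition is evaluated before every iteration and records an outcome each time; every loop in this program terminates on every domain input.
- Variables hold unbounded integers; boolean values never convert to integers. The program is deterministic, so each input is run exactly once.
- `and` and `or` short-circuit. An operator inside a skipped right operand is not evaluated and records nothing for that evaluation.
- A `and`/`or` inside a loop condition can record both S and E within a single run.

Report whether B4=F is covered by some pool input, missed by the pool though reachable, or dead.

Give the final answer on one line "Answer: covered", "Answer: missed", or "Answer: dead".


B4=F is recorded by pool input(s) 1, 3, 5, 6, 7 -> covered
Answer: covered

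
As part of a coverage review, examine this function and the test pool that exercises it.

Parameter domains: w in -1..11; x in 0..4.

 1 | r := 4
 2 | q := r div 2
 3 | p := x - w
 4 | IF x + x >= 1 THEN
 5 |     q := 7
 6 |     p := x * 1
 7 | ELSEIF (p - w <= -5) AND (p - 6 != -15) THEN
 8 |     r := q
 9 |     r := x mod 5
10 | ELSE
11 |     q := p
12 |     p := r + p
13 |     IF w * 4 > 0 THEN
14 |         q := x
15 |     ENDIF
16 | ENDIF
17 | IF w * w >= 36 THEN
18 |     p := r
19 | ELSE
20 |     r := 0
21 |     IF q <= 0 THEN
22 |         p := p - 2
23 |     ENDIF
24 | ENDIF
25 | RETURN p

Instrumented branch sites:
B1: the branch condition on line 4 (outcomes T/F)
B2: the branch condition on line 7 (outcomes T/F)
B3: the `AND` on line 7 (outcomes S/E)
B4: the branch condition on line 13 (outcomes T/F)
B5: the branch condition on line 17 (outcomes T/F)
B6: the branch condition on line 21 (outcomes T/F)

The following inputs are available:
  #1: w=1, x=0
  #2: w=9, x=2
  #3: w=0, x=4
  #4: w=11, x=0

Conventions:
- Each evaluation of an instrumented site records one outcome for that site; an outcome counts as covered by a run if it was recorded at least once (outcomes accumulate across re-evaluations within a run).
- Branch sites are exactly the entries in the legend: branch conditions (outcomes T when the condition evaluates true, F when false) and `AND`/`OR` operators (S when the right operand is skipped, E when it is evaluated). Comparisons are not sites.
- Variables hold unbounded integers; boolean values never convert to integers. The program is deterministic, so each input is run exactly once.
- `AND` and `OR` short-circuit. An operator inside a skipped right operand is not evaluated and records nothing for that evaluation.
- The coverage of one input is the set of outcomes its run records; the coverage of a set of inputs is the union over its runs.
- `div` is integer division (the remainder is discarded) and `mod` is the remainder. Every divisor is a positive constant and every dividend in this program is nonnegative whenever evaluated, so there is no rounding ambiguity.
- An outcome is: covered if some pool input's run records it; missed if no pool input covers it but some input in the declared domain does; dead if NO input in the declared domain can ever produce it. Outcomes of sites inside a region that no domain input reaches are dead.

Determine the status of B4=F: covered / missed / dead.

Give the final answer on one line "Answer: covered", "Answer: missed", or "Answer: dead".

no pool input records B4=F
but domain input (w=-1, x=0) does record it -> reachable, so missed

Answer: missed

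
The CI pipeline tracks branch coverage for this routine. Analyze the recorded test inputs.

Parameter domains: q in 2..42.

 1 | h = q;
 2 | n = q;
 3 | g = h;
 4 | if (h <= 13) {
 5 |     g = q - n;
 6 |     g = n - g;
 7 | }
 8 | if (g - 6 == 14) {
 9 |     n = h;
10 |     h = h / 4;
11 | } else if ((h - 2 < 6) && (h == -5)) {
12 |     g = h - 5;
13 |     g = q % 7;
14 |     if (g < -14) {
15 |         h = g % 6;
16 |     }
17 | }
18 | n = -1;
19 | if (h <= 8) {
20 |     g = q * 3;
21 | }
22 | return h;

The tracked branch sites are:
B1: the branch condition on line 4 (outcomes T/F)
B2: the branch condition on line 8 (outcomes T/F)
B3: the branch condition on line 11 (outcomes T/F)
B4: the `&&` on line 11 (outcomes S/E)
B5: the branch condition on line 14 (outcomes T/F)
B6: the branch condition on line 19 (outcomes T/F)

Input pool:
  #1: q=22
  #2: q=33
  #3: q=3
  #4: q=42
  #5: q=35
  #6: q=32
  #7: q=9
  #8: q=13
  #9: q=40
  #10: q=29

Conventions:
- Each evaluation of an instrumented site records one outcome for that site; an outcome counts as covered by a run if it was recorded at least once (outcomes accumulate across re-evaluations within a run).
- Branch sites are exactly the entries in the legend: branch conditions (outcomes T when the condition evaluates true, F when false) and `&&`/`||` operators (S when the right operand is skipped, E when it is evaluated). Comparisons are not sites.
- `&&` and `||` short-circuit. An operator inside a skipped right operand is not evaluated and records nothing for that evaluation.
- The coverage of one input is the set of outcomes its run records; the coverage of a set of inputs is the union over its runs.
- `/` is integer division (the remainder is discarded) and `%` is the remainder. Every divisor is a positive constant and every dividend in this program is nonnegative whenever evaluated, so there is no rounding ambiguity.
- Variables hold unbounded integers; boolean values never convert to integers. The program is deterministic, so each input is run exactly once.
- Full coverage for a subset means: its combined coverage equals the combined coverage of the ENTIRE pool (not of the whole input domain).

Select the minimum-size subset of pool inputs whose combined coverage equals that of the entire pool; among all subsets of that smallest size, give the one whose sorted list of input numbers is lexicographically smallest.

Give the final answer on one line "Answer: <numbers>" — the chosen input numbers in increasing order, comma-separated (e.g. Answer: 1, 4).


input #1, q=22: events B1->F, B2->F, B4->S, B3->F, B6->F; outcomes B1=F, B2=F, B3=F, B4=S, B6=F
input #2, q=33: events B1->F, B2->F, B4->S, B3->F, B6->F; outcomes B1=F, B2=F, B3=F, B4=S, B6=F
input #3, q=3: events B1->T, B2->F, B4->E, B3->F, B6->T; outcomes B1=T, B2=F, B3=F, B4=E, B6=T
input #4, q=42: events B1->F, B2->F, B4->S, B3->F, B6->F; outcomes B1=F, B2=F, B3=F, B4=S, B6=F
input #5, q=35: events B1->F, B2->F, B4->S, B3->F, B6->F; outcomes B1=F, B2=F, B3=F, B4=S, B6=F
input #6, q=32: events B1->F, B2->F, B4->S, B3->F, B6->F; outcomes B1=F, B2=F, B3=F, B4=S, B6=F
input #7, q=9: events B1->T, B2->F, B4->S, B3->F, B6->F; outcomes B1=T, B2=F, B3=F, B4=S, B6=F
input #8, q=13: events B1->T, B2->F, B4->S, B3->F, B6->F; outcomes B1=T, B2=F, B3=F, B4=S, B6=F
input #9, q=40: events B1->F, B2->F, B4->S, B3->F, B6->F; outcomes B1=F, B2=F, B3=F, B4=S, B6=F
input #10, q=29: events B1->F, B2->F, B4->S, B3->F, B6->F; outcomes B1=F, B2=F, B3=F, B4=S, B6=F
pool-wide coverage (8 outcomes): B1=T, B1=F, B2=F, B3=F, B4=S, B4=E, B6=T, B6=F
size 1 is not enough: best union over all size-1 subsets is 5/8
inputs {1, 3} (size 2) cover everything; no size-2 subset with a lexicographically smaller index list covers all 8
Answer: 1, 3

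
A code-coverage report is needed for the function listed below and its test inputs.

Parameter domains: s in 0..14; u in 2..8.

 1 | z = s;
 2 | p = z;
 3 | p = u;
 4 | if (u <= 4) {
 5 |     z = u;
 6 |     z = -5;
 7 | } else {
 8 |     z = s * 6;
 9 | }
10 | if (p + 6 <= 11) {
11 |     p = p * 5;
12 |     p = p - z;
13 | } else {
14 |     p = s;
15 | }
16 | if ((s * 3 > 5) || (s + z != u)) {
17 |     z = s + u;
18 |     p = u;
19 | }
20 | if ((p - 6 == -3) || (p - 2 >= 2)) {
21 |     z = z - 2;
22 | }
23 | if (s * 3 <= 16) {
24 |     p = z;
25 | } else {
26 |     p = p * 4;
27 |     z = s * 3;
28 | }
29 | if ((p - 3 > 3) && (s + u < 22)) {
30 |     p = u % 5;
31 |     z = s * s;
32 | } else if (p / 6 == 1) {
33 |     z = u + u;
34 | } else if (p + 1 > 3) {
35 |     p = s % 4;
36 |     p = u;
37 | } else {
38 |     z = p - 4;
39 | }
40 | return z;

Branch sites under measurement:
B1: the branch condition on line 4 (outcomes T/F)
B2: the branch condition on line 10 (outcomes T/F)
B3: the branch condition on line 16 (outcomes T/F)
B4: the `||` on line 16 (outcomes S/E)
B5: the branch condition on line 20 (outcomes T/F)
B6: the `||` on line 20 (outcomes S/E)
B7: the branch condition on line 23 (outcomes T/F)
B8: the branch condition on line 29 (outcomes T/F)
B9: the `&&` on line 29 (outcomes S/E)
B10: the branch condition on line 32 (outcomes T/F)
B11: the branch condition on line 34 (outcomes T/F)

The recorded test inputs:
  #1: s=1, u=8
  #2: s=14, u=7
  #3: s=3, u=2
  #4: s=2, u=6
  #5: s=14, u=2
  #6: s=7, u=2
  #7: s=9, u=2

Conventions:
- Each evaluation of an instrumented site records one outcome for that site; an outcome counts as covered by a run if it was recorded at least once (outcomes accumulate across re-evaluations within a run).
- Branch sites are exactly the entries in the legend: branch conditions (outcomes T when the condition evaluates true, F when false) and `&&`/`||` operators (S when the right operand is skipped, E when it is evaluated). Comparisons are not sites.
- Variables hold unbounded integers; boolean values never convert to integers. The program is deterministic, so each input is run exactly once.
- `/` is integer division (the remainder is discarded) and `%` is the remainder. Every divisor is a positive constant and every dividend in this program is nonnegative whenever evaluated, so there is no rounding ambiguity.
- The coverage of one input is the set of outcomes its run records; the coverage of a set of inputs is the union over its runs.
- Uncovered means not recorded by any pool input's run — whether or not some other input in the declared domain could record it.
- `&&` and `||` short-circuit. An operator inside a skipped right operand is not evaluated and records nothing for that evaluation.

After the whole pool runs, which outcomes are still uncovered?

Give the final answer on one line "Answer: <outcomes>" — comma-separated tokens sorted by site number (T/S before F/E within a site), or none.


run #1 (s=1, u=8) runs B1->F, B2->F, B4->E, B3->T, B6->E, B5->T, B7->T, B9->E, B8->T; records B1=F, B2=F, B3=T, B4=E, B5=T, B6=E, B7=T, B8=T, B9=E
run #2 (s=14, u=7) runs B1->F, B2->F, B4->S, B3->T, B6->E, B5->T, B7->F, B9->E, B8->T; records B1=F, B2=F, B3=T, B4=S, B5=T, B6=E, B7=F, B8=T, B9=E
run #3 (s=3, u=2) runs B1->T, B2->T, B4->S, B3->T, B6->E, B5->F, B7->T, B9->S, B8->F, B10->F, B11->T; records B1=T, B2=T, B3=T, B4=S, B5=F, B6=E, B7=T, B8=F, B9=S, B10=F, B11=T
run #4 (s=2, u=6) runs B1->F, B2->F, B4->S, B3->T, B6->E, B5->T, B7->T, B9->S, B8->F, B10->T; records B1=F, B2=F, B3=T, B4=S, B5=T, B6=E, B7=T, B8=F, B9=S, B10=T
run #5 (s=14, u=2) runs B1->T, B2->T, B4->S, B3->T, B6->E, B5->F, B7->F, B9->E, B8->T; records B1=T, B2=T, B3=T, B4=S, B5=F, B6=E, B7=F, B8=T, B9=E
run #6 (s=7, u=2) runs B1->T, B2->T, B4->S, B3->T, B6->E, B5->F, B7->F, B9->E, B8->T; records B1=T, B2=T, B3=T, B4=S, B5=F, B6=E, B7=F, B8=T, B9=E
run #7 (s=9, u=2) runs B1->T, B2->T, B4->S, B3->T, B6->E, B5->F, B7->F, B9->E, B8->T; records B1=T, B2=T, B3=T, B4=S, B5=F, B6=E, B7=F, B8=T, B9=E
union over the pool: B1=T, B1=F, B2=T, B2=F, B3=T, B4=S, B4=E, B5=T, B5=F, B6=E, B7=T, B7=F, B8=T, B8=F, B9=S, B9=E, B10=T, B10=F, B11=T
uncovered (3 of 22): B3=F, B6=S, B11=F
Answer: B3=F, B6=S, B11=F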